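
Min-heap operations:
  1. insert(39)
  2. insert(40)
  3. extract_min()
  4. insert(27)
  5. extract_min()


insert(39) -> [39]
insert(40) -> [39, 40]
extract_min()->39, [40]
insert(27) -> [27, 40]
extract_min()->27, [40]

Final heap: [40]


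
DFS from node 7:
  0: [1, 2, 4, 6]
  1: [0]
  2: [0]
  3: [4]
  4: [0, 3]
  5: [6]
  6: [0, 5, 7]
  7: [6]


Visit 7, push [6]
Visit 6, push [5, 0]
Visit 0, push [4, 2, 1]
Visit 1, push []
Visit 2, push []
Visit 4, push [3]
Visit 3, push []
Visit 5, push []

DFS order: [7, 6, 0, 1, 2, 4, 3, 5]


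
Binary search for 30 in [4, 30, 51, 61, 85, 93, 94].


Step 1: lo=0, hi=6, mid=3, val=61
Step 2: lo=0, hi=2, mid=1, val=30

Found at index 1


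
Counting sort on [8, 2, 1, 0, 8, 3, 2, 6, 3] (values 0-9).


Input: [8, 2, 1, 0, 8, 3, 2, 6, 3]
Counts: [1, 1, 2, 2, 0, 0, 1, 0, 2, 0]

Sorted: [0, 1, 2, 2, 3, 3, 6, 8, 8]


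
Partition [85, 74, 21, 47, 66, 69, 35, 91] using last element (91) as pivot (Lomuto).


Pivot: 91
  85 <= 91: advance i (no swap)
  74 <= 91: advance i (no swap)
  21 <= 91: advance i (no swap)
  47 <= 91: advance i (no swap)
  66 <= 91: advance i (no swap)
  69 <= 91: advance i (no swap)
  35 <= 91: advance i (no swap)
Place pivot at 7: [85, 74, 21, 47, 66, 69, 35, 91]

Partitioned: [85, 74, 21, 47, 66, 69, 35, 91]


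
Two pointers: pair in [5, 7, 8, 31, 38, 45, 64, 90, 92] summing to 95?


lo=0(5)+hi=8(92)=97
lo=0(5)+hi=7(90)=95

Yes: 5+90=95


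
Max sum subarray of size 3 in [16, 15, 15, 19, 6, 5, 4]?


[0:3]: 46
[1:4]: 49
[2:5]: 40
[3:6]: 30
[4:7]: 15

Max: 49 at [1:4]


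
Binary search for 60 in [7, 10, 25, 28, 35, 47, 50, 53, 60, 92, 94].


Step 1: lo=0, hi=10, mid=5, val=47
Step 2: lo=6, hi=10, mid=8, val=60

Found at index 8


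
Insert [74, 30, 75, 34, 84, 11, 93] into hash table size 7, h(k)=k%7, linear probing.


Insert 74: h=4 -> slot 4
Insert 30: h=2 -> slot 2
Insert 75: h=5 -> slot 5
Insert 34: h=6 -> slot 6
Insert 84: h=0 -> slot 0
Insert 11: h=4, 4 probes -> slot 1
Insert 93: h=2, 1 probes -> slot 3

Table: [84, 11, 30, 93, 74, 75, 34]


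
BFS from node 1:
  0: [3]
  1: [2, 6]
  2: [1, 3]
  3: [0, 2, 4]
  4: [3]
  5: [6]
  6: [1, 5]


Visit 1, enqueue [2, 6]
Visit 2, enqueue [3]
Visit 6, enqueue [5]
Visit 3, enqueue [0, 4]
Visit 5, enqueue []
Visit 0, enqueue []
Visit 4, enqueue []

BFS order: [1, 2, 6, 3, 5, 0, 4]


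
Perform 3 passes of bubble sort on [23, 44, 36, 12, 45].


Initial: [23, 44, 36, 12, 45]
Pass 1: [23, 36, 12, 44, 45] (2 swaps)
Pass 2: [23, 12, 36, 44, 45] (1 swaps)
Pass 3: [12, 23, 36, 44, 45] (1 swaps)

After 3 passes: [12, 23, 36, 44, 45]


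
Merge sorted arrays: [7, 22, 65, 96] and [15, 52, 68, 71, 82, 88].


Take 7 from A
Take 15 from B
Take 22 from A
Take 52 from B
Take 65 from A
Take 68 from B
Take 71 from B
Take 82 from B
Take 88 from B

Merged: [7, 15, 22, 52, 65, 68, 71, 82, 88, 96]


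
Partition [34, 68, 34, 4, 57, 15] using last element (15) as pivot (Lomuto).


Pivot: 15
  4 <= 15: swap -> [4, 68, 34, 34, 57, 15]
Place pivot at 1: [4, 15, 34, 34, 57, 68]

Partitioned: [4, 15, 34, 34, 57, 68]


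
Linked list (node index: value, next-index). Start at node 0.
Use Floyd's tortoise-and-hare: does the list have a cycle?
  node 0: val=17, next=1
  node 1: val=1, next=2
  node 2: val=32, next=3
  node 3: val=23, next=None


Floyd's tortoise (slow, +1) and hare (fast, +2):
  init: slow=0, fast=0
  step 1: slow=1, fast=2
  step 2: fast 2->3->None, no cycle

Cycle: no


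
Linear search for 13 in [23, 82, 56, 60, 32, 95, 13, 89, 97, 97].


i=0: 23!=13
i=1: 82!=13
i=2: 56!=13
i=3: 60!=13
i=4: 32!=13
i=5: 95!=13
i=6: 13==13 found!

Found at 6, 7 comps


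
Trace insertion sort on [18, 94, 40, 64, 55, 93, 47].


Initial: [18, 94, 40, 64, 55, 93, 47]
Insert 94: [18, 94, 40, 64, 55, 93, 47]
Insert 40: [18, 40, 94, 64, 55, 93, 47]
Insert 64: [18, 40, 64, 94, 55, 93, 47]
Insert 55: [18, 40, 55, 64, 94, 93, 47]
Insert 93: [18, 40, 55, 64, 93, 94, 47]
Insert 47: [18, 40, 47, 55, 64, 93, 94]

Sorted: [18, 40, 47, 55, 64, 93, 94]


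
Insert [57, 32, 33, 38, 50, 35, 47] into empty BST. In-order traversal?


Insert 57: root
Insert 32: L from 57
Insert 33: L from 57 -> R from 32
Insert 38: L from 57 -> R from 32 -> R from 33
Insert 50: L from 57 -> R from 32 -> R from 33 -> R from 38
Insert 35: L from 57 -> R from 32 -> R from 33 -> L from 38
Insert 47: L from 57 -> R from 32 -> R from 33 -> R from 38 -> L from 50

In-order: [32, 33, 35, 38, 47, 50, 57]


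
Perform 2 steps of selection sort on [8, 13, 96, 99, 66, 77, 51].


Initial: [8, 13, 96, 99, 66, 77, 51]
Step 1: min=8 at 0
  Swap: [8, 13, 96, 99, 66, 77, 51]
Step 2: min=13 at 1
  Swap: [8, 13, 96, 99, 66, 77, 51]

After 2 steps: [8, 13, 96, 99, 66, 77, 51]


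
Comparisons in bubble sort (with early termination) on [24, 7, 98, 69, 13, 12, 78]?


Algorithm: bubble sort (with early termination)
Input: [24, 7, 98, 69, 13, 12, 78]
Sorted: [7, 12, 13, 24, 69, 78, 98]

20


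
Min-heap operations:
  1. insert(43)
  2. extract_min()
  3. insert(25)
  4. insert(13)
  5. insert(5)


insert(43) -> [43]
extract_min()->43, []
insert(25) -> [25]
insert(13) -> [13, 25]
insert(5) -> [5, 25, 13]

Final heap: [5, 25, 13]


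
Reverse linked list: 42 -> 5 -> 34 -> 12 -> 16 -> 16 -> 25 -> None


Step 1: curr=42, set curr.next=prev(None) | reversed so far: 42
Step 2: curr=5, set curr.next=prev(42) | reversed so far: 5 -> 42
Step 3: curr=34, set curr.next=prev(5) | reversed so far: 34 -> 5 -> 42
Step 4: curr=12, set curr.next=prev(34) | reversed so far: 12 -> 34 -> 5 -> 42
Step 5: curr=16, set curr.next=prev(12) | reversed so far: 16 -> 12 -> 34 -> 5 -> 42
Step 6: curr=16, set curr.next=prev(16) | reversed so far: 16 -> 16 -> 12 -> 34 -> 5 -> 42
Step 7: curr=25, set curr.next=prev(16) | reversed so far: 25 -> 16 -> 16 -> 12 -> 34 -> 5 -> 42

25 -> 16 -> 16 -> 12 -> 34 -> 5 -> 42 -> None


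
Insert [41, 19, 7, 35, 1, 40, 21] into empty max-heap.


Insert 41: [41]
Insert 19: [41, 19]
Insert 7: [41, 19, 7]
Insert 35: [41, 35, 7, 19]
Insert 1: [41, 35, 7, 19, 1]
Insert 40: [41, 35, 40, 19, 1, 7]
Insert 21: [41, 35, 40, 19, 1, 7, 21]

Final heap: [41, 35, 40, 19, 1, 7, 21]


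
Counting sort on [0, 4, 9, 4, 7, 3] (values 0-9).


Input: [0, 4, 9, 4, 7, 3]
Counts: [1, 0, 0, 1, 2, 0, 0, 1, 0, 1]

Sorted: [0, 3, 4, 4, 7, 9]


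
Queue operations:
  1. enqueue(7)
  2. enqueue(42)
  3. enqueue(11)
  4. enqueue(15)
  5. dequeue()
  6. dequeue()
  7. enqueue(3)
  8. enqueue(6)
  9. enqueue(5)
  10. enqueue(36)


enqueue(7) -> [7]
enqueue(42) -> [7, 42]
enqueue(11) -> [7, 42, 11]
enqueue(15) -> [7, 42, 11, 15]
dequeue()->7, [42, 11, 15]
dequeue()->42, [11, 15]
enqueue(3) -> [11, 15, 3]
enqueue(6) -> [11, 15, 3, 6]
enqueue(5) -> [11, 15, 3, 6, 5]
enqueue(36) -> [11, 15, 3, 6, 5, 36]

Final queue: [11, 15, 3, 6, 5, 36]


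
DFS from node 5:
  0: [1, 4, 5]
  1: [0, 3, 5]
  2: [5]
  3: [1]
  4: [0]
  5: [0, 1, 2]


Visit 5, push [2, 1, 0]
Visit 0, push [4, 1]
Visit 1, push [3]
Visit 3, push []
Visit 4, push []
Visit 2, push []

DFS order: [5, 0, 1, 3, 4, 2]


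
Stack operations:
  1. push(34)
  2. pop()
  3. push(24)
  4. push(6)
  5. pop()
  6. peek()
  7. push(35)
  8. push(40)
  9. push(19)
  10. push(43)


push(34) -> [34]
pop()->34, []
push(24) -> [24]
push(6) -> [24, 6]
pop()->6, [24]
peek()->24
push(35) -> [24, 35]
push(40) -> [24, 35, 40]
push(19) -> [24, 35, 40, 19]
push(43) -> [24, 35, 40, 19, 43]

Final stack: [24, 35, 40, 19, 43]


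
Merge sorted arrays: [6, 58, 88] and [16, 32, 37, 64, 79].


Take 6 from A
Take 16 from B
Take 32 from B
Take 37 from B
Take 58 from A
Take 64 from B
Take 79 from B

Merged: [6, 16, 32, 37, 58, 64, 79, 88]


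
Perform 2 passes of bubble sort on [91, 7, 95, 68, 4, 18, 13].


Initial: [91, 7, 95, 68, 4, 18, 13]
Pass 1: [7, 91, 68, 4, 18, 13, 95] (5 swaps)
Pass 2: [7, 68, 4, 18, 13, 91, 95] (4 swaps)

After 2 passes: [7, 68, 4, 18, 13, 91, 95]


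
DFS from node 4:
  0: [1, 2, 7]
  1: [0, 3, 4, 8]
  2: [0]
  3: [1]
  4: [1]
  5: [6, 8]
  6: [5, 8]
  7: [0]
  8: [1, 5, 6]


Visit 4, push [1]
Visit 1, push [8, 3, 0]
Visit 0, push [7, 2]
Visit 2, push []
Visit 7, push []
Visit 3, push []
Visit 8, push [6, 5]
Visit 5, push [6]
Visit 6, push []

DFS order: [4, 1, 0, 2, 7, 3, 8, 5, 6]


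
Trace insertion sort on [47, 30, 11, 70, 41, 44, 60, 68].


Initial: [47, 30, 11, 70, 41, 44, 60, 68]
Insert 30: [30, 47, 11, 70, 41, 44, 60, 68]
Insert 11: [11, 30, 47, 70, 41, 44, 60, 68]
Insert 70: [11, 30, 47, 70, 41, 44, 60, 68]
Insert 41: [11, 30, 41, 47, 70, 44, 60, 68]
Insert 44: [11, 30, 41, 44, 47, 70, 60, 68]
Insert 60: [11, 30, 41, 44, 47, 60, 70, 68]
Insert 68: [11, 30, 41, 44, 47, 60, 68, 70]

Sorted: [11, 30, 41, 44, 47, 60, 68, 70]


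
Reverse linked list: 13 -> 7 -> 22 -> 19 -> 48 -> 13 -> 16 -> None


Step 1: curr=13, set curr.next=prev(None) | reversed so far: 13
Step 2: curr=7, set curr.next=prev(13) | reversed so far: 7 -> 13
Step 3: curr=22, set curr.next=prev(7) | reversed so far: 22 -> 7 -> 13
Step 4: curr=19, set curr.next=prev(22) | reversed so far: 19 -> 22 -> 7 -> 13
Step 5: curr=48, set curr.next=prev(19) | reversed so far: 48 -> 19 -> 22 -> 7 -> 13
Step 6: curr=13, set curr.next=prev(48) | reversed so far: 13 -> 48 -> 19 -> 22 -> 7 -> 13
Step 7: curr=16, set curr.next=prev(13) | reversed so far: 16 -> 13 -> 48 -> 19 -> 22 -> 7 -> 13

16 -> 13 -> 48 -> 19 -> 22 -> 7 -> 13 -> None


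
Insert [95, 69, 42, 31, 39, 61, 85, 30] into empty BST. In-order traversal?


Insert 95: root
Insert 69: L from 95
Insert 42: L from 95 -> L from 69
Insert 31: L from 95 -> L from 69 -> L from 42
Insert 39: L from 95 -> L from 69 -> L from 42 -> R from 31
Insert 61: L from 95 -> L from 69 -> R from 42
Insert 85: L from 95 -> R from 69
Insert 30: L from 95 -> L from 69 -> L from 42 -> L from 31

In-order: [30, 31, 39, 42, 61, 69, 85, 95]


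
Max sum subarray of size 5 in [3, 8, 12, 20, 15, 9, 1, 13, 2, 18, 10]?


[0:5]: 58
[1:6]: 64
[2:7]: 57
[3:8]: 58
[4:9]: 40
[5:10]: 43
[6:11]: 44

Max: 64 at [1:6]


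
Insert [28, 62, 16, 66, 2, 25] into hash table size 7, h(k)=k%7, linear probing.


Insert 28: h=0 -> slot 0
Insert 62: h=6 -> slot 6
Insert 16: h=2 -> slot 2
Insert 66: h=3 -> slot 3
Insert 2: h=2, 2 probes -> slot 4
Insert 25: h=4, 1 probes -> slot 5

Table: [28, None, 16, 66, 2, 25, 62]


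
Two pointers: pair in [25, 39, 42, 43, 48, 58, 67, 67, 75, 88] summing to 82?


lo=0(25)+hi=9(88)=113
lo=0(25)+hi=8(75)=100
lo=0(25)+hi=7(67)=92
lo=0(25)+hi=6(67)=92
lo=0(25)+hi=5(58)=83
lo=0(25)+hi=4(48)=73
lo=1(39)+hi=4(48)=87
lo=1(39)+hi=3(43)=82

Yes: 39+43=82


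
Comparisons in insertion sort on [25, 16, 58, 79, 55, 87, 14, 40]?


Algorithm: insertion sort
Input: [25, 16, 58, 79, 55, 87, 14, 40]
Sorted: [14, 16, 25, 40, 55, 58, 79, 87]

18


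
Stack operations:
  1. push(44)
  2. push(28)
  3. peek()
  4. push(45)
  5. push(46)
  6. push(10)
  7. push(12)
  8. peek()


push(44) -> [44]
push(28) -> [44, 28]
peek()->28
push(45) -> [44, 28, 45]
push(46) -> [44, 28, 45, 46]
push(10) -> [44, 28, 45, 46, 10]
push(12) -> [44, 28, 45, 46, 10, 12]
peek()->12

Final stack: [44, 28, 45, 46, 10, 12]


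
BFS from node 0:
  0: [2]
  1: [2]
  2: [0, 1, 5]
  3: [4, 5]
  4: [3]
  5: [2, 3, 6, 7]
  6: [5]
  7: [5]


Visit 0, enqueue [2]
Visit 2, enqueue [1, 5]
Visit 1, enqueue []
Visit 5, enqueue [3, 6, 7]
Visit 3, enqueue [4]
Visit 6, enqueue []
Visit 7, enqueue []
Visit 4, enqueue []

BFS order: [0, 2, 1, 5, 3, 6, 7, 4]


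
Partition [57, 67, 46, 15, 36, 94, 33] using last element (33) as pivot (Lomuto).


Pivot: 33
  15 <= 33: swap -> [15, 67, 46, 57, 36, 94, 33]
Place pivot at 1: [15, 33, 46, 57, 36, 94, 67]

Partitioned: [15, 33, 46, 57, 36, 94, 67]


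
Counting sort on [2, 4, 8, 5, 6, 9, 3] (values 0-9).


Input: [2, 4, 8, 5, 6, 9, 3]
Counts: [0, 0, 1, 1, 1, 1, 1, 0, 1, 1]

Sorted: [2, 3, 4, 5, 6, 8, 9]


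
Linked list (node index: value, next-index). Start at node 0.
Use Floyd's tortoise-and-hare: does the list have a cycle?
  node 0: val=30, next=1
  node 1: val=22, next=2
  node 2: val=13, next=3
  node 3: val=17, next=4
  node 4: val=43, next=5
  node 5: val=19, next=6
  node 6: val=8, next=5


Floyd's tortoise (slow, +1) and hare (fast, +2):
  init: slow=0, fast=0
  step 1: slow=1, fast=2
  step 2: slow=2, fast=4
  step 3: slow=3, fast=6
  step 4: slow=4, fast=6
  step 5: slow=5, fast=6
  step 6: slow=6, fast=6
  slow == fast at node 6: cycle detected

Cycle: yes


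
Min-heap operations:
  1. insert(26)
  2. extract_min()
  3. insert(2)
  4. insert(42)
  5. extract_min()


insert(26) -> [26]
extract_min()->26, []
insert(2) -> [2]
insert(42) -> [2, 42]
extract_min()->2, [42]

Final heap: [42]


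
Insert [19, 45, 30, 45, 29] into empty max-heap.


Insert 19: [19]
Insert 45: [45, 19]
Insert 30: [45, 19, 30]
Insert 45: [45, 45, 30, 19]
Insert 29: [45, 45, 30, 19, 29]

Final heap: [45, 45, 30, 19, 29]


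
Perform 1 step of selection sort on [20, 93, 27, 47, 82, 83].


Initial: [20, 93, 27, 47, 82, 83]
Step 1: min=20 at 0
  Swap: [20, 93, 27, 47, 82, 83]

After 1 step: [20, 93, 27, 47, 82, 83]


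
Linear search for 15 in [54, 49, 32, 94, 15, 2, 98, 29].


i=0: 54!=15
i=1: 49!=15
i=2: 32!=15
i=3: 94!=15
i=4: 15==15 found!

Found at 4, 5 comps


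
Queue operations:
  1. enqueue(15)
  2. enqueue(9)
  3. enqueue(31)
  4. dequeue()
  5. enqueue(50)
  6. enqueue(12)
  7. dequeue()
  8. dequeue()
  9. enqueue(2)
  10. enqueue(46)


enqueue(15) -> [15]
enqueue(9) -> [15, 9]
enqueue(31) -> [15, 9, 31]
dequeue()->15, [9, 31]
enqueue(50) -> [9, 31, 50]
enqueue(12) -> [9, 31, 50, 12]
dequeue()->9, [31, 50, 12]
dequeue()->31, [50, 12]
enqueue(2) -> [50, 12, 2]
enqueue(46) -> [50, 12, 2, 46]

Final queue: [50, 12, 2, 46]


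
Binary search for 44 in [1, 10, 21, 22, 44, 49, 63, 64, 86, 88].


Step 1: lo=0, hi=9, mid=4, val=44

Found at index 4


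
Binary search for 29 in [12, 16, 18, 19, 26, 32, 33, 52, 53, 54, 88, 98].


Step 1: lo=0, hi=11, mid=5, val=32
Step 2: lo=0, hi=4, mid=2, val=18
Step 3: lo=3, hi=4, mid=3, val=19
Step 4: lo=4, hi=4, mid=4, val=26

Not found


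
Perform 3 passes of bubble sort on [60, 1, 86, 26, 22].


Initial: [60, 1, 86, 26, 22]
Pass 1: [1, 60, 26, 22, 86] (3 swaps)
Pass 2: [1, 26, 22, 60, 86] (2 swaps)
Pass 3: [1, 22, 26, 60, 86] (1 swaps)

After 3 passes: [1, 22, 26, 60, 86]


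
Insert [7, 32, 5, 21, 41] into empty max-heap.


Insert 7: [7]
Insert 32: [32, 7]
Insert 5: [32, 7, 5]
Insert 21: [32, 21, 5, 7]
Insert 41: [41, 32, 5, 7, 21]

Final heap: [41, 32, 5, 7, 21]


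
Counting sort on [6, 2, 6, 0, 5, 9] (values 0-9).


Input: [6, 2, 6, 0, 5, 9]
Counts: [1, 0, 1, 0, 0, 1, 2, 0, 0, 1]

Sorted: [0, 2, 5, 6, 6, 9]


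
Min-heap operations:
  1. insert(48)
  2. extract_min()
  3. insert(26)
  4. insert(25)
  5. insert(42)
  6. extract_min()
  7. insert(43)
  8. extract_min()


insert(48) -> [48]
extract_min()->48, []
insert(26) -> [26]
insert(25) -> [25, 26]
insert(42) -> [25, 26, 42]
extract_min()->25, [26, 42]
insert(43) -> [26, 42, 43]
extract_min()->26, [42, 43]

Final heap: [42, 43]


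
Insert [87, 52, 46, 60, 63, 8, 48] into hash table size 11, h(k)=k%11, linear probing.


Insert 87: h=10 -> slot 10
Insert 52: h=8 -> slot 8
Insert 46: h=2 -> slot 2
Insert 60: h=5 -> slot 5
Insert 63: h=8, 1 probes -> slot 9
Insert 8: h=8, 3 probes -> slot 0
Insert 48: h=4 -> slot 4

Table: [8, None, 46, None, 48, 60, None, None, 52, 63, 87]


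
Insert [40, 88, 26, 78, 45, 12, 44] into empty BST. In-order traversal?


Insert 40: root
Insert 88: R from 40
Insert 26: L from 40
Insert 78: R from 40 -> L from 88
Insert 45: R from 40 -> L from 88 -> L from 78
Insert 12: L from 40 -> L from 26
Insert 44: R from 40 -> L from 88 -> L from 78 -> L from 45

In-order: [12, 26, 40, 44, 45, 78, 88]


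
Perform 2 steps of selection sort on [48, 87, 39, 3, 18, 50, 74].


Initial: [48, 87, 39, 3, 18, 50, 74]
Step 1: min=3 at 3
  Swap: [3, 87, 39, 48, 18, 50, 74]
Step 2: min=18 at 4
  Swap: [3, 18, 39, 48, 87, 50, 74]

After 2 steps: [3, 18, 39, 48, 87, 50, 74]


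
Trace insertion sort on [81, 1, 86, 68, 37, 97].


Initial: [81, 1, 86, 68, 37, 97]
Insert 1: [1, 81, 86, 68, 37, 97]
Insert 86: [1, 81, 86, 68, 37, 97]
Insert 68: [1, 68, 81, 86, 37, 97]
Insert 37: [1, 37, 68, 81, 86, 97]
Insert 97: [1, 37, 68, 81, 86, 97]

Sorted: [1, 37, 68, 81, 86, 97]


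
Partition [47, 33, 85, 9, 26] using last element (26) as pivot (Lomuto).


Pivot: 26
  9 <= 26: swap -> [9, 33, 85, 47, 26]
Place pivot at 1: [9, 26, 85, 47, 33]

Partitioned: [9, 26, 85, 47, 33]


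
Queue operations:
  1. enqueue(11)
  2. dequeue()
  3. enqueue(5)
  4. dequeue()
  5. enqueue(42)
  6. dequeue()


enqueue(11) -> [11]
dequeue()->11, []
enqueue(5) -> [5]
dequeue()->5, []
enqueue(42) -> [42]
dequeue()->42, []

Final queue: []


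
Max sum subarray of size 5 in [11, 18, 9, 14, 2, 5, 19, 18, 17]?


[0:5]: 54
[1:6]: 48
[2:7]: 49
[3:8]: 58
[4:9]: 61

Max: 61 at [4:9]


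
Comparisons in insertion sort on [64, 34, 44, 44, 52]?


Algorithm: insertion sort
Input: [64, 34, 44, 44, 52]
Sorted: [34, 44, 44, 52, 64]

7


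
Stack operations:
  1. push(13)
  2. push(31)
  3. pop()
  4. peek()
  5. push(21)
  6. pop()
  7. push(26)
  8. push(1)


push(13) -> [13]
push(31) -> [13, 31]
pop()->31, [13]
peek()->13
push(21) -> [13, 21]
pop()->21, [13]
push(26) -> [13, 26]
push(1) -> [13, 26, 1]

Final stack: [13, 26, 1]


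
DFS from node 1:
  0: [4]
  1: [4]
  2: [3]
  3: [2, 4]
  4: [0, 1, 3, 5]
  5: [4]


Visit 1, push [4]
Visit 4, push [5, 3, 0]
Visit 0, push []
Visit 3, push [2]
Visit 2, push []
Visit 5, push []

DFS order: [1, 4, 0, 3, 2, 5]


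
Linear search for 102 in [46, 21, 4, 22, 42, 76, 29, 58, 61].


i=0: 46!=102
i=1: 21!=102
i=2: 4!=102
i=3: 22!=102
i=4: 42!=102
i=5: 76!=102
i=6: 29!=102
i=7: 58!=102
i=8: 61!=102

Not found, 9 comps


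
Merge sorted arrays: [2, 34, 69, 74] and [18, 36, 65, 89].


Take 2 from A
Take 18 from B
Take 34 from A
Take 36 from B
Take 65 from B
Take 69 from A
Take 74 from A

Merged: [2, 18, 34, 36, 65, 69, 74, 89]


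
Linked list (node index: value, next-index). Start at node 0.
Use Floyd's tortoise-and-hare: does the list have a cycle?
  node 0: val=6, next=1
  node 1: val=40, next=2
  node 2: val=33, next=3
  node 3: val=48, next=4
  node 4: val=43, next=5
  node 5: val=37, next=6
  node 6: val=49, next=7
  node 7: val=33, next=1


Floyd's tortoise (slow, +1) and hare (fast, +2):
  init: slow=0, fast=0
  step 1: slow=1, fast=2
  step 2: slow=2, fast=4
  step 3: slow=3, fast=6
  step 4: slow=4, fast=1
  step 5: slow=5, fast=3
  step 6: slow=6, fast=5
  step 7: slow=7, fast=7
  slow == fast at node 7: cycle detected

Cycle: yes


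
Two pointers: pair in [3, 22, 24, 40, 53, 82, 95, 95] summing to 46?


lo=0(3)+hi=7(95)=98
lo=0(3)+hi=6(95)=98
lo=0(3)+hi=5(82)=85
lo=0(3)+hi=4(53)=56
lo=0(3)+hi=3(40)=43
lo=1(22)+hi=3(40)=62
lo=1(22)+hi=2(24)=46

Yes: 22+24=46


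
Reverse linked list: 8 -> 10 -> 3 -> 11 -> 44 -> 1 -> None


Step 1: curr=8, set curr.next=prev(None) | reversed so far: 8
Step 2: curr=10, set curr.next=prev(8) | reversed so far: 10 -> 8
Step 3: curr=3, set curr.next=prev(10) | reversed so far: 3 -> 10 -> 8
Step 4: curr=11, set curr.next=prev(3) | reversed so far: 11 -> 3 -> 10 -> 8
Step 5: curr=44, set curr.next=prev(11) | reversed so far: 44 -> 11 -> 3 -> 10 -> 8
Step 6: curr=1, set curr.next=prev(44) | reversed so far: 1 -> 44 -> 11 -> 3 -> 10 -> 8

1 -> 44 -> 11 -> 3 -> 10 -> 8 -> None


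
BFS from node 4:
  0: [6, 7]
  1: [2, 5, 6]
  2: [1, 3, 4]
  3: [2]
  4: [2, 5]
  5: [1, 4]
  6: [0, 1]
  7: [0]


Visit 4, enqueue [2, 5]
Visit 2, enqueue [1, 3]
Visit 5, enqueue []
Visit 1, enqueue [6]
Visit 3, enqueue []
Visit 6, enqueue [0]
Visit 0, enqueue [7]
Visit 7, enqueue []

BFS order: [4, 2, 5, 1, 3, 6, 0, 7]


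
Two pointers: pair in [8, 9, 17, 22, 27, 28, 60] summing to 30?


lo=0(8)+hi=6(60)=68
lo=0(8)+hi=5(28)=36
lo=0(8)+hi=4(27)=35
lo=0(8)+hi=3(22)=30

Yes: 8+22=30


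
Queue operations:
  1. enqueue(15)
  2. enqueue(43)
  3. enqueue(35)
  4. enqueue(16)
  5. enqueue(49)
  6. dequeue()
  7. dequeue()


enqueue(15) -> [15]
enqueue(43) -> [15, 43]
enqueue(35) -> [15, 43, 35]
enqueue(16) -> [15, 43, 35, 16]
enqueue(49) -> [15, 43, 35, 16, 49]
dequeue()->15, [43, 35, 16, 49]
dequeue()->43, [35, 16, 49]

Final queue: [35, 16, 49]


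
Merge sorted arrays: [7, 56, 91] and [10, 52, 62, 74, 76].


Take 7 from A
Take 10 from B
Take 52 from B
Take 56 from A
Take 62 from B
Take 74 from B
Take 76 from B

Merged: [7, 10, 52, 56, 62, 74, 76, 91]


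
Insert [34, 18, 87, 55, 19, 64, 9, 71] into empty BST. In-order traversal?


Insert 34: root
Insert 18: L from 34
Insert 87: R from 34
Insert 55: R from 34 -> L from 87
Insert 19: L from 34 -> R from 18
Insert 64: R from 34 -> L from 87 -> R from 55
Insert 9: L from 34 -> L from 18
Insert 71: R from 34 -> L from 87 -> R from 55 -> R from 64

In-order: [9, 18, 19, 34, 55, 64, 71, 87]


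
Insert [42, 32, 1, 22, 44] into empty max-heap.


Insert 42: [42]
Insert 32: [42, 32]
Insert 1: [42, 32, 1]
Insert 22: [42, 32, 1, 22]
Insert 44: [44, 42, 1, 22, 32]

Final heap: [44, 42, 1, 22, 32]


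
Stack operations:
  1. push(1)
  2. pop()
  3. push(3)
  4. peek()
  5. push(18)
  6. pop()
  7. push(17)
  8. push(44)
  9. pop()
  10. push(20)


push(1) -> [1]
pop()->1, []
push(3) -> [3]
peek()->3
push(18) -> [3, 18]
pop()->18, [3]
push(17) -> [3, 17]
push(44) -> [3, 17, 44]
pop()->44, [3, 17]
push(20) -> [3, 17, 20]

Final stack: [3, 17, 20]


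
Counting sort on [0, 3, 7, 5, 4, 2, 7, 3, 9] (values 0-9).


Input: [0, 3, 7, 5, 4, 2, 7, 3, 9]
Counts: [1, 0, 1, 2, 1, 1, 0, 2, 0, 1]

Sorted: [0, 2, 3, 3, 4, 5, 7, 7, 9]


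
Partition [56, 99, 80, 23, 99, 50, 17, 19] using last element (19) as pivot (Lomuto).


Pivot: 19
  17 <= 19: swap -> [17, 99, 80, 23, 99, 50, 56, 19]
Place pivot at 1: [17, 19, 80, 23, 99, 50, 56, 99]

Partitioned: [17, 19, 80, 23, 99, 50, 56, 99]


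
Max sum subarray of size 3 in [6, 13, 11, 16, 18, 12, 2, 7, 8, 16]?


[0:3]: 30
[1:4]: 40
[2:5]: 45
[3:6]: 46
[4:7]: 32
[5:8]: 21
[6:9]: 17
[7:10]: 31

Max: 46 at [3:6]


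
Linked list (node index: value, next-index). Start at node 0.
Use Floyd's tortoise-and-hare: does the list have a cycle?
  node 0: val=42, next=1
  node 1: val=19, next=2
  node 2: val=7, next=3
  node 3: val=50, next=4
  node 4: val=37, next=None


Floyd's tortoise (slow, +1) and hare (fast, +2):
  init: slow=0, fast=0
  step 1: slow=1, fast=2
  step 2: slow=2, fast=4
  step 3: fast -> None, no cycle

Cycle: no


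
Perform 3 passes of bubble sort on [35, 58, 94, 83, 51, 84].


Initial: [35, 58, 94, 83, 51, 84]
Pass 1: [35, 58, 83, 51, 84, 94] (3 swaps)
Pass 2: [35, 58, 51, 83, 84, 94] (1 swaps)
Pass 3: [35, 51, 58, 83, 84, 94] (1 swaps)

After 3 passes: [35, 51, 58, 83, 84, 94]


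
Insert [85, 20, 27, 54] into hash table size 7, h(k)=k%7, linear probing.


Insert 85: h=1 -> slot 1
Insert 20: h=6 -> slot 6
Insert 27: h=6, 1 probes -> slot 0
Insert 54: h=5 -> slot 5

Table: [27, 85, None, None, None, 54, 20]


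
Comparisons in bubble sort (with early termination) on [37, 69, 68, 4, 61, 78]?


Algorithm: bubble sort (with early termination)
Input: [37, 69, 68, 4, 61, 78]
Sorted: [4, 37, 61, 68, 69, 78]

14


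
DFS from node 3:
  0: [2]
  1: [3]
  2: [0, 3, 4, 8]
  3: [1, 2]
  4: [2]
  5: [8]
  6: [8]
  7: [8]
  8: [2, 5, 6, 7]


Visit 3, push [2, 1]
Visit 1, push []
Visit 2, push [8, 4, 0]
Visit 0, push []
Visit 4, push []
Visit 8, push [7, 6, 5]
Visit 5, push []
Visit 6, push []
Visit 7, push []

DFS order: [3, 1, 2, 0, 4, 8, 5, 6, 7]


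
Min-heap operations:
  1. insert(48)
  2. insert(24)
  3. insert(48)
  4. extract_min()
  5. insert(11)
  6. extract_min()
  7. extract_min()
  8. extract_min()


insert(48) -> [48]
insert(24) -> [24, 48]
insert(48) -> [24, 48, 48]
extract_min()->24, [48, 48]
insert(11) -> [11, 48, 48]
extract_min()->11, [48, 48]
extract_min()->48, [48]
extract_min()->48, []

Final heap: []


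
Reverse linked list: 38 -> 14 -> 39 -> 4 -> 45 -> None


Step 1: curr=38, set curr.next=prev(None) | reversed so far: 38
Step 2: curr=14, set curr.next=prev(38) | reversed so far: 14 -> 38
Step 3: curr=39, set curr.next=prev(14) | reversed so far: 39 -> 14 -> 38
Step 4: curr=4, set curr.next=prev(39) | reversed so far: 4 -> 39 -> 14 -> 38
Step 5: curr=45, set curr.next=prev(4) | reversed so far: 45 -> 4 -> 39 -> 14 -> 38

45 -> 4 -> 39 -> 14 -> 38 -> None


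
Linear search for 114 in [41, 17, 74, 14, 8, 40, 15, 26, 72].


i=0: 41!=114
i=1: 17!=114
i=2: 74!=114
i=3: 14!=114
i=4: 8!=114
i=5: 40!=114
i=6: 15!=114
i=7: 26!=114
i=8: 72!=114

Not found, 9 comps


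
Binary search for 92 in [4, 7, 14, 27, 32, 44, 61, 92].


Step 1: lo=0, hi=7, mid=3, val=27
Step 2: lo=4, hi=7, mid=5, val=44
Step 3: lo=6, hi=7, mid=6, val=61
Step 4: lo=7, hi=7, mid=7, val=92

Found at index 7


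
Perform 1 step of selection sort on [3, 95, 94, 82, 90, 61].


Initial: [3, 95, 94, 82, 90, 61]
Step 1: min=3 at 0
  Swap: [3, 95, 94, 82, 90, 61]

After 1 step: [3, 95, 94, 82, 90, 61]


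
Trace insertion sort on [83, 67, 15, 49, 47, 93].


Initial: [83, 67, 15, 49, 47, 93]
Insert 67: [67, 83, 15, 49, 47, 93]
Insert 15: [15, 67, 83, 49, 47, 93]
Insert 49: [15, 49, 67, 83, 47, 93]
Insert 47: [15, 47, 49, 67, 83, 93]
Insert 93: [15, 47, 49, 67, 83, 93]

Sorted: [15, 47, 49, 67, 83, 93]


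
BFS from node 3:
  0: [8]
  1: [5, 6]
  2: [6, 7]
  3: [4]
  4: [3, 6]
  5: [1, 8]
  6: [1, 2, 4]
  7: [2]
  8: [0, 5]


Visit 3, enqueue [4]
Visit 4, enqueue [6]
Visit 6, enqueue [1, 2]
Visit 1, enqueue [5]
Visit 2, enqueue [7]
Visit 5, enqueue [8]
Visit 7, enqueue []
Visit 8, enqueue [0]
Visit 0, enqueue []

BFS order: [3, 4, 6, 1, 2, 5, 7, 8, 0]


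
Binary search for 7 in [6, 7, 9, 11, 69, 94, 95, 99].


Step 1: lo=0, hi=7, mid=3, val=11
Step 2: lo=0, hi=2, mid=1, val=7

Found at index 1


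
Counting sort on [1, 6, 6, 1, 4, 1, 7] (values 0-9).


Input: [1, 6, 6, 1, 4, 1, 7]
Counts: [0, 3, 0, 0, 1, 0, 2, 1, 0, 0]

Sorted: [1, 1, 1, 4, 6, 6, 7]


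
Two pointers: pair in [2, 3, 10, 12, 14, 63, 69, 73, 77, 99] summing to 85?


lo=0(2)+hi=9(99)=101
lo=0(2)+hi=8(77)=79
lo=1(3)+hi=8(77)=80
lo=2(10)+hi=8(77)=87
lo=2(10)+hi=7(73)=83
lo=3(12)+hi=7(73)=85

Yes: 12+73=85


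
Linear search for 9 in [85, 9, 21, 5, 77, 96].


i=0: 85!=9
i=1: 9==9 found!

Found at 1, 2 comps


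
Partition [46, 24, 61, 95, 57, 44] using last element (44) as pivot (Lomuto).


Pivot: 44
  24 <= 44: swap -> [24, 46, 61, 95, 57, 44]
Place pivot at 1: [24, 44, 61, 95, 57, 46]

Partitioned: [24, 44, 61, 95, 57, 46]


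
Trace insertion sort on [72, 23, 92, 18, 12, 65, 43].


Initial: [72, 23, 92, 18, 12, 65, 43]
Insert 23: [23, 72, 92, 18, 12, 65, 43]
Insert 92: [23, 72, 92, 18, 12, 65, 43]
Insert 18: [18, 23, 72, 92, 12, 65, 43]
Insert 12: [12, 18, 23, 72, 92, 65, 43]
Insert 65: [12, 18, 23, 65, 72, 92, 43]
Insert 43: [12, 18, 23, 43, 65, 72, 92]

Sorted: [12, 18, 23, 43, 65, 72, 92]


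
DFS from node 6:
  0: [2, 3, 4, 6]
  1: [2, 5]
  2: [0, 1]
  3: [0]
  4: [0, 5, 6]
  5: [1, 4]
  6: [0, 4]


Visit 6, push [4, 0]
Visit 0, push [4, 3, 2]
Visit 2, push [1]
Visit 1, push [5]
Visit 5, push [4]
Visit 4, push []
Visit 3, push []

DFS order: [6, 0, 2, 1, 5, 4, 3]


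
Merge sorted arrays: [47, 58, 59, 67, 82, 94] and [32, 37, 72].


Take 32 from B
Take 37 from B
Take 47 from A
Take 58 from A
Take 59 from A
Take 67 from A
Take 72 from B

Merged: [32, 37, 47, 58, 59, 67, 72, 82, 94]


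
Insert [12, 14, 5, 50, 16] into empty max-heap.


Insert 12: [12]
Insert 14: [14, 12]
Insert 5: [14, 12, 5]
Insert 50: [50, 14, 5, 12]
Insert 16: [50, 16, 5, 12, 14]

Final heap: [50, 16, 5, 12, 14]


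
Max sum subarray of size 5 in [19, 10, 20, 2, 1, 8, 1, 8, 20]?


[0:5]: 52
[1:6]: 41
[2:7]: 32
[3:8]: 20
[4:9]: 38

Max: 52 at [0:5]


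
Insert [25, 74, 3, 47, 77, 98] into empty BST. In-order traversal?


Insert 25: root
Insert 74: R from 25
Insert 3: L from 25
Insert 47: R from 25 -> L from 74
Insert 77: R from 25 -> R from 74
Insert 98: R from 25 -> R from 74 -> R from 77

In-order: [3, 25, 47, 74, 77, 98]


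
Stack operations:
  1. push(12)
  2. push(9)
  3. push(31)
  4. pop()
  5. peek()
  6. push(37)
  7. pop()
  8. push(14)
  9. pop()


push(12) -> [12]
push(9) -> [12, 9]
push(31) -> [12, 9, 31]
pop()->31, [12, 9]
peek()->9
push(37) -> [12, 9, 37]
pop()->37, [12, 9]
push(14) -> [12, 9, 14]
pop()->14, [12, 9]

Final stack: [12, 9]


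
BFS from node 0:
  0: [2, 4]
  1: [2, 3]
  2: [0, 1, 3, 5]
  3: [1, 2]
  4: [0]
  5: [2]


Visit 0, enqueue [2, 4]
Visit 2, enqueue [1, 3, 5]
Visit 4, enqueue []
Visit 1, enqueue []
Visit 3, enqueue []
Visit 5, enqueue []

BFS order: [0, 2, 4, 1, 3, 5]


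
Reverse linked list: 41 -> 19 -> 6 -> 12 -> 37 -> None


Step 1: curr=41, set curr.next=prev(None) | reversed so far: 41
Step 2: curr=19, set curr.next=prev(41) | reversed so far: 19 -> 41
Step 3: curr=6, set curr.next=prev(19) | reversed so far: 6 -> 19 -> 41
Step 4: curr=12, set curr.next=prev(6) | reversed so far: 12 -> 6 -> 19 -> 41
Step 5: curr=37, set curr.next=prev(12) | reversed so far: 37 -> 12 -> 6 -> 19 -> 41

37 -> 12 -> 6 -> 19 -> 41 -> None


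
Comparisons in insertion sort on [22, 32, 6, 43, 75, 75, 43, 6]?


Algorithm: insertion sort
Input: [22, 32, 6, 43, 75, 75, 43, 6]
Sorted: [6, 6, 22, 32, 43, 43, 75, 75]

16


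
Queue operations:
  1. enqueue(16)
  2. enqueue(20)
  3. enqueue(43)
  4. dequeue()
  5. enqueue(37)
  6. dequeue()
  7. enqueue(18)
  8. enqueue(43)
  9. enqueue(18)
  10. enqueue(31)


enqueue(16) -> [16]
enqueue(20) -> [16, 20]
enqueue(43) -> [16, 20, 43]
dequeue()->16, [20, 43]
enqueue(37) -> [20, 43, 37]
dequeue()->20, [43, 37]
enqueue(18) -> [43, 37, 18]
enqueue(43) -> [43, 37, 18, 43]
enqueue(18) -> [43, 37, 18, 43, 18]
enqueue(31) -> [43, 37, 18, 43, 18, 31]

Final queue: [43, 37, 18, 43, 18, 31]


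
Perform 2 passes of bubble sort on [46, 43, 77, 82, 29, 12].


Initial: [46, 43, 77, 82, 29, 12]
Pass 1: [43, 46, 77, 29, 12, 82] (3 swaps)
Pass 2: [43, 46, 29, 12, 77, 82] (2 swaps)

After 2 passes: [43, 46, 29, 12, 77, 82]


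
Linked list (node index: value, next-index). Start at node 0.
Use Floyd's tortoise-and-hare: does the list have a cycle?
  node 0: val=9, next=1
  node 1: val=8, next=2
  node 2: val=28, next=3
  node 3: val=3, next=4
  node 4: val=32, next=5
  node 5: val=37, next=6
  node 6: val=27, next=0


Floyd's tortoise (slow, +1) and hare (fast, +2):
  init: slow=0, fast=0
  step 1: slow=1, fast=2
  step 2: slow=2, fast=4
  step 3: slow=3, fast=6
  step 4: slow=4, fast=1
  step 5: slow=5, fast=3
  step 6: slow=6, fast=5
  step 7: slow=0, fast=0
  slow == fast at node 0: cycle detected

Cycle: yes


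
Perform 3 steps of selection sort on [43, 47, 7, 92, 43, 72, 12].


Initial: [43, 47, 7, 92, 43, 72, 12]
Step 1: min=7 at 2
  Swap: [7, 47, 43, 92, 43, 72, 12]
Step 2: min=12 at 6
  Swap: [7, 12, 43, 92, 43, 72, 47]
Step 3: min=43 at 2
  Swap: [7, 12, 43, 92, 43, 72, 47]

After 3 steps: [7, 12, 43, 92, 43, 72, 47]


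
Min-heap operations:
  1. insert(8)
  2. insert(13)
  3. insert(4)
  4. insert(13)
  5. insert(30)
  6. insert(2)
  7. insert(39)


insert(8) -> [8]
insert(13) -> [8, 13]
insert(4) -> [4, 13, 8]
insert(13) -> [4, 13, 8, 13]
insert(30) -> [4, 13, 8, 13, 30]
insert(2) -> [2, 13, 4, 13, 30, 8]
insert(39) -> [2, 13, 4, 13, 30, 8, 39]

Final heap: [2, 13, 4, 13, 30, 8, 39]


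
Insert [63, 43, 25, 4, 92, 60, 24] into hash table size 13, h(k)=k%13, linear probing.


Insert 63: h=11 -> slot 11
Insert 43: h=4 -> slot 4
Insert 25: h=12 -> slot 12
Insert 4: h=4, 1 probes -> slot 5
Insert 92: h=1 -> slot 1
Insert 60: h=8 -> slot 8
Insert 24: h=11, 2 probes -> slot 0

Table: [24, 92, None, None, 43, 4, None, None, 60, None, None, 63, 25]


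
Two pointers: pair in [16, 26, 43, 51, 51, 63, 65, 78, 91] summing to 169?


lo=0(16)+hi=8(91)=107
lo=1(26)+hi=8(91)=117
lo=2(43)+hi=8(91)=134
lo=3(51)+hi=8(91)=142
lo=4(51)+hi=8(91)=142
lo=5(63)+hi=8(91)=154
lo=6(65)+hi=8(91)=156
lo=7(78)+hi=8(91)=169

Yes: 78+91=169


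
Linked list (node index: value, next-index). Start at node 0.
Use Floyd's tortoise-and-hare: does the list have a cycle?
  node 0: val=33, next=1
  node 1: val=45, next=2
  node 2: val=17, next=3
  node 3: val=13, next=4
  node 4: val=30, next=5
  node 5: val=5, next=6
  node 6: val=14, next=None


Floyd's tortoise (slow, +1) and hare (fast, +2):
  init: slow=0, fast=0
  step 1: slow=1, fast=2
  step 2: slow=2, fast=4
  step 3: slow=3, fast=6
  step 4: fast -> None, no cycle

Cycle: no


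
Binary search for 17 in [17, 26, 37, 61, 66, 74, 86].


Step 1: lo=0, hi=6, mid=3, val=61
Step 2: lo=0, hi=2, mid=1, val=26
Step 3: lo=0, hi=0, mid=0, val=17

Found at index 0


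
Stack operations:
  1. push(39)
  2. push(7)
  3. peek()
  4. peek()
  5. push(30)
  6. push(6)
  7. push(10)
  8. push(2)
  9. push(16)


push(39) -> [39]
push(7) -> [39, 7]
peek()->7
peek()->7
push(30) -> [39, 7, 30]
push(6) -> [39, 7, 30, 6]
push(10) -> [39, 7, 30, 6, 10]
push(2) -> [39, 7, 30, 6, 10, 2]
push(16) -> [39, 7, 30, 6, 10, 2, 16]

Final stack: [39, 7, 30, 6, 10, 2, 16]


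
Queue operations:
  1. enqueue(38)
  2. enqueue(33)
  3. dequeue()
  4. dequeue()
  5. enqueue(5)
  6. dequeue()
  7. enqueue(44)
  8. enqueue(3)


enqueue(38) -> [38]
enqueue(33) -> [38, 33]
dequeue()->38, [33]
dequeue()->33, []
enqueue(5) -> [5]
dequeue()->5, []
enqueue(44) -> [44]
enqueue(3) -> [44, 3]

Final queue: [44, 3]


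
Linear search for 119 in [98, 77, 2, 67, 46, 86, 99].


i=0: 98!=119
i=1: 77!=119
i=2: 2!=119
i=3: 67!=119
i=4: 46!=119
i=5: 86!=119
i=6: 99!=119

Not found, 7 comps


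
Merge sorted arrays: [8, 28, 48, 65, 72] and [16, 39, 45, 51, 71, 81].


Take 8 from A
Take 16 from B
Take 28 from A
Take 39 from B
Take 45 from B
Take 48 from A
Take 51 from B
Take 65 from A
Take 71 from B
Take 72 from A

Merged: [8, 16, 28, 39, 45, 48, 51, 65, 71, 72, 81]


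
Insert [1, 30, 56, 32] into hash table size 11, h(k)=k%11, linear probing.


Insert 1: h=1 -> slot 1
Insert 30: h=8 -> slot 8
Insert 56: h=1, 1 probes -> slot 2
Insert 32: h=10 -> slot 10

Table: [None, 1, 56, None, None, None, None, None, 30, None, 32]


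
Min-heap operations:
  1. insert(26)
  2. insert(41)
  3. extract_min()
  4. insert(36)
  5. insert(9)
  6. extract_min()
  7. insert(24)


insert(26) -> [26]
insert(41) -> [26, 41]
extract_min()->26, [41]
insert(36) -> [36, 41]
insert(9) -> [9, 41, 36]
extract_min()->9, [36, 41]
insert(24) -> [24, 41, 36]

Final heap: [24, 41, 36]


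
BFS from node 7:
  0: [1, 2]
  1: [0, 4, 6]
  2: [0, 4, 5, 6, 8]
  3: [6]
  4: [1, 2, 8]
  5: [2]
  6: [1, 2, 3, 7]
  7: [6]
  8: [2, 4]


Visit 7, enqueue [6]
Visit 6, enqueue [1, 2, 3]
Visit 1, enqueue [0, 4]
Visit 2, enqueue [5, 8]
Visit 3, enqueue []
Visit 0, enqueue []
Visit 4, enqueue []
Visit 5, enqueue []
Visit 8, enqueue []

BFS order: [7, 6, 1, 2, 3, 0, 4, 5, 8]


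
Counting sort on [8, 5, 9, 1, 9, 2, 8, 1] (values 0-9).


Input: [8, 5, 9, 1, 9, 2, 8, 1]
Counts: [0, 2, 1, 0, 0, 1, 0, 0, 2, 2]

Sorted: [1, 1, 2, 5, 8, 8, 9, 9]


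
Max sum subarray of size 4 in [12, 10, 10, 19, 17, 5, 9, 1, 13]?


[0:4]: 51
[1:5]: 56
[2:6]: 51
[3:7]: 50
[4:8]: 32
[5:9]: 28

Max: 56 at [1:5]


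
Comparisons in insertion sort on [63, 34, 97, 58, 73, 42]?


Algorithm: insertion sort
Input: [63, 34, 97, 58, 73, 42]
Sorted: [34, 42, 58, 63, 73, 97]

12


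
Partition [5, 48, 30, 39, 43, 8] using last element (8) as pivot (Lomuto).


Pivot: 8
  5 <= 8: advance i (no swap)
Place pivot at 1: [5, 8, 30, 39, 43, 48]

Partitioned: [5, 8, 30, 39, 43, 48]


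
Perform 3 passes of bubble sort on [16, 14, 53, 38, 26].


Initial: [16, 14, 53, 38, 26]
Pass 1: [14, 16, 38, 26, 53] (3 swaps)
Pass 2: [14, 16, 26, 38, 53] (1 swaps)
Pass 3: [14, 16, 26, 38, 53] (0 swaps)

After 3 passes: [14, 16, 26, 38, 53]


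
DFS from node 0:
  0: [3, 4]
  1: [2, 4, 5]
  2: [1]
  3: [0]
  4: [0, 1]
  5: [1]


Visit 0, push [4, 3]
Visit 3, push []
Visit 4, push [1]
Visit 1, push [5, 2]
Visit 2, push []
Visit 5, push []

DFS order: [0, 3, 4, 1, 2, 5]


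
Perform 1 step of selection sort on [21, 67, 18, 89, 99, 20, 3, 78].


Initial: [21, 67, 18, 89, 99, 20, 3, 78]
Step 1: min=3 at 6
  Swap: [3, 67, 18, 89, 99, 20, 21, 78]

After 1 step: [3, 67, 18, 89, 99, 20, 21, 78]


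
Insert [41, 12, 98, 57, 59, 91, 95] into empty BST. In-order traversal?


Insert 41: root
Insert 12: L from 41
Insert 98: R from 41
Insert 57: R from 41 -> L from 98
Insert 59: R from 41 -> L from 98 -> R from 57
Insert 91: R from 41 -> L from 98 -> R from 57 -> R from 59
Insert 95: R from 41 -> L from 98 -> R from 57 -> R from 59 -> R from 91

In-order: [12, 41, 57, 59, 91, 95, 98]


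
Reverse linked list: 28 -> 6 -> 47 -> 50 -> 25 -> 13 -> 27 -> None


Step 1: curr=28, set curr.next=prev(None) | reversed so far: 28
Step 2: curr=6, set curr.next=prev(28) | reversed so far: 6 -> 28
Step 3: curr=47, set curr.next=prev(6) | reversed so far: 47 -> 6 -> 28
Step 4: curr=50, set curr.next=prev(47) | reversed so far: 50 -> 47 -> 6 -> 28
Step 5: curr=25, set curr.next=prev(50) | reversed so far: 25 -> 50 -> 47 -> 6 -> 28
Step 6: curr=13, set curr.next=prev(25) | reversed so far: 13 -> 25 -> 50 -> 47 -> 6 -> 28
Step 7: curr=27, set curr.next=prev(13) | reversed so far: 27 -> 13 -> 25 -> 50 -> 47 -> 6 -> 28

27 -> 13 -> 25 -> 50 -> 47 -> 6 -> 28 -> None


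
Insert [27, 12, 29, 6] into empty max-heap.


Insert 27: [27]
Insert 12: [27, 12]
Insert 29: [29, 12, 27]
Insert 6: [29, 12, 27, 6]

Final heap: [29, 12, 27, 6]


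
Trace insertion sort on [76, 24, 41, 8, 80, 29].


Initial: [76, 24, 41, 8, 80, 29]
Insert 24: [24, 76, 41, 8, 80, 29]
Insert 41: [24, 41, 76, 8, 80, 29]
Insert 8: [8, 24, 41, 76, 80, 29]
Insert 80: [8, 24, 41, 76, 80, 29]
Insert 29: [8, 24, 29, 41, 76, 80]

Sorted: [8, 24, 29, 41, 76, 80]


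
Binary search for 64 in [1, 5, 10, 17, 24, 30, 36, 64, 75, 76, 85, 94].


Step 1: lo=0, hi=11, mid=5, val=30
Step 2: lo=6, hi=11, mid=8, val=75
Step 3: lo=6, hi=7, mid=6, val=36
Step 4: lo=7, hi=7, mid=7, val=64

Found at index 7


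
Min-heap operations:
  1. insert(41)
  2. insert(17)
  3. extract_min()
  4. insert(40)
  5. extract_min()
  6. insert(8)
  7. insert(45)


insert(41) -> [41]
insert(17) -> [17, 41]
extract_min()->17, [41]
insert(40) -> [40, 41]
extract_min()->40, [41]
insert(8) -> [8, 41]
insert(45) -> [8, 41, 45]

Final heap: [8, 41, 45]


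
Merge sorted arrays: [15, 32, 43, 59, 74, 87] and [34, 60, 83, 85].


Take 15 from A
Take 32 from A
Take 34 from B
Take 43 from A
Take 59 from A
Take 60 from B
Take 74 from A
Take 83 from B
Take 85 from B

Merged: [15, 32, 34, 43, 59, 60, 74, 83, 85, 87]


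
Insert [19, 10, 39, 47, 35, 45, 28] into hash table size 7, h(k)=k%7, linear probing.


Insert 19: h=5 -> slot 5
Insert 10: h=3 -> slot 3
Insert 39: h=4 -> slot 4
Insert 47: h=5, 1 probes -> slot 6
Insert 35: h=0 -> slot 0
Insert 45: h=3, 5 probes -> slot 1
Insert 28: h=0, 2 probes -> slot 2

Table: [35, 45, 28, 10, 39, 19, 47]


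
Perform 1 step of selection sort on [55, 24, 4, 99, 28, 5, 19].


Initial: [55, 24, 4, 99, 28, 5, 19]
Step 1: min=4 at 2
  Swap: [4, 24, 55, 99, 28, 5, 19]

After 1 step: [4, 24, 55, 99, 28, 5, 19]


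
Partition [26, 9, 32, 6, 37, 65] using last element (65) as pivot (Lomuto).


Pivot: 65
  26 <= 65: advance i (no swap)
  9 <= 65: advance i (no swap)
  32 <= 65: advance i (no swap)
  6 <= 65: advance i (no swap)
  37 <= 65: advance i (no swap)
Place pivot at 5: [26, 9, 32, 6, 37, 65]

Partitioned: [26, 9, 32, 6, 37, 65]
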